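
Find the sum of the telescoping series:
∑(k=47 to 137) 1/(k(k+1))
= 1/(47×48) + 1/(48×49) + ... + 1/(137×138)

Partial fractions: 1/(k(k+1)) = 1/k - 1/(k+1)
The series telescopes:
= (1/47 - 1/48) + (1/48 - 1/49) + ... + (1/137 - 1/138)
= 1/47 - 1/138
= 91/6486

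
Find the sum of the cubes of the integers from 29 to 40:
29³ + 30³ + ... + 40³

Use ∑_{k=1}^{n} k³ = [n(n+1)/2]², then subtract the first 28 terms.
∑_{k=1}^{40} k³ = [40×41/2]² = 820² = 672400
∑_{k=1}^{28} k³ = [28×29/2]² = 406² = 164836
∑_{k=29}^{40} k³ = 672400 - 164836 = 507564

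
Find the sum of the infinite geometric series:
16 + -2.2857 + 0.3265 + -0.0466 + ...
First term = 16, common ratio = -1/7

For |r| < 1, S = a / (1 - r)
S = 16 / (1 - (-1/7))
S = 16 / (8/7)
S = 14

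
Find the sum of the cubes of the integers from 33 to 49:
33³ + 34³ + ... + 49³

Use ∑_{k=1}^{n} k³ = [n(n+1)/2]², then subtract the first 32 terms.
∑_{k=1}^{49} k³ = [49×50/2]² = 1225² = 1500625
∑_{k=1}^{32} k³ = [32×33/2]² = 528² = 278784
∑_{k=33}^{49} k³ = 1500625 - 278784 = 1221841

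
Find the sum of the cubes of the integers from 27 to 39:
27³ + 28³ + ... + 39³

Use ∑_{k=1}^{n} k³ = [n(n+1)/2]², then subtract the first 26 terms.
∑_{k=1}^{39} k³ = [39×40/2]² = 780² = 608400
∑_{k=1}^{26} k³ = [26×27/2]² = 351² = 123201
∑_{k=27}^{39} k³ = 608400 - 123201 = 485199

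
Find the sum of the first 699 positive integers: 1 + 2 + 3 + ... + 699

Formula: ∑k = n(n+1)/2
= 699×700/2
= 489300/2
= 244650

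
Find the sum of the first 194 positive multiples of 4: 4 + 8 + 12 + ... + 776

Factor out 4: = 4(1 + 2 + ... + 194) = 4 × n(n+1)/2
= 4 × 194×195/2
= 4 × 18915
= 75660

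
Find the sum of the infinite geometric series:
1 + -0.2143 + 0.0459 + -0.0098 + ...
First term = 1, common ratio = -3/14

For |r| < 1, S = a / (1 - r)
S = 1 / (1 - (-3/14))
S = 1 / (17/14)
S = 14/17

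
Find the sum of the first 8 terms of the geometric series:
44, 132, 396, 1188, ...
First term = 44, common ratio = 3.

Sₙ = a(1 - rⁿ) / (1 - r)
S_8 = 44(1 - 3^8) / (1 - 3)
S_8 = 44(1 - 6561) / (-2)
S_8 = 144320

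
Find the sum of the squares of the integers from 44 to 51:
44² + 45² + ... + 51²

Use ∑_{k=1}^{n} k² = n(n+1)(2n+1)/6, then subtract the first 43 terms.
∑_{k=1}^{51} k² = 51×52×103/6 = 45526
∑_{k=1}^{43} k² = 43×44×87/6 = 27434
∑_{k=44}^{51} k² = 45526 - 27434 = 18092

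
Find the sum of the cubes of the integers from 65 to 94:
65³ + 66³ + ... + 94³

Use ∑_{k=1}^{n} k³ = [n(n+1)/2]², then subtract the first 64 terms.
∑_{k=1}^{94} k³ = [94×95/2]² = 4465² = 19936225
∑_{k=1}^{64} k³ = [64×65/2]² = 2080² = 4326400
∑_{k=65}^{94} k³ = 19936225 - 4326400 = 15609825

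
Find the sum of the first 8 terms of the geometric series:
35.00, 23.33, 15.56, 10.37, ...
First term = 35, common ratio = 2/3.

Sₙ = a(1 - rⁿ) / (1 - r)
S_8 = 35(1 - (2/3)^8) / (1 - (2/3))
S_8 = 35(1 - (256/6561)) / (1/3)
S_8 = 220675/2187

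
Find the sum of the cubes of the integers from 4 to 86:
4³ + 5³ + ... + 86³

Use ∑_{k=1}^{n} k³ = [n(n+1)/2]², then subtract the first 3 terms.
∑_{k=1}^{86} k³ = [86×87/2]² = 3741² = 13995081
∑_{k=1}^{3} k³ = [3×4/2]² = 6² = 36
∑_{k=4}^{86} k³ = 13995081 - 36 = 13995045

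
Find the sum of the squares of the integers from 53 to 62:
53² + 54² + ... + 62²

Use ∑_{k=1}^{n} k² = n(n+1)(2n+1)/6, then subtract the first 52 terms.
∑_{k=1}^{62} k² = 62×63×125/6 = 81375
∑_{k=1}^{52} k² = 52×53×105/6 = 48230
∑_{k=53}^{62} k² = 81375 - 48230 = 33145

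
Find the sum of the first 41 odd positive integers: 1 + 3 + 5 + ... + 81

Sum of first n odd numbers = n²
= 41²
= 1681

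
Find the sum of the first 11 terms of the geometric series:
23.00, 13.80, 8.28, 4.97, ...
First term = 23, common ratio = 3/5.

Sₙ = a(1 - rⁿ) / (1 - r)
S_11 = 23(1 - (3/5)^11) / (1 - (3/5))
S_11 = 23(1 - (177147/48828125)) / (2/5)
S_11 = 559486247/9765625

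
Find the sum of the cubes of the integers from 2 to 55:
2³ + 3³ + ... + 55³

Use ∑_{k=1}^{n} k³ = [n(n+1)/2]², then subtract the first 1 terms.
∑_{k=1}^{55} k³ = [55×56/2]² = 1540² = 2371600
∑_{k=1}^{1} k³ = [1×2/2]² = 1² = 1
∑_{k=2}^{55} k³ = 2371600 - 1 = 2371599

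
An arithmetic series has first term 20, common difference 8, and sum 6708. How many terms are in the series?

Using S = n/2 × [2a + (n-1)d]
6708 = n/2 × [2(20) + (n-1)(8)]
6708 = n/2 × [40 + 8n - 8]
13416 = n × [32 + 8n]
8n² + (32)n - 13416 = 0
Discriminant: Δ = (32)² - 4(8)(-13416) = 1024 + 429312 = 430336
√Δ = 656
n = [-(32) + √Δ] / (2·8) = (-32 + 656) / 16 = 624 / 16 = 39
(The negative root is discarded since n must be a positive integer.)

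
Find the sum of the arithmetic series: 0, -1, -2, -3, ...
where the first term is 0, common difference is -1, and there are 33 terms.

Sₙ = n/2 × (first + last)
Last term = a + (n-1)d = 0 + (33-1)×(-1) = -32
S_33 = 33/2 × (0 + (-32))
S_33 = 33/2 × (-32) = -528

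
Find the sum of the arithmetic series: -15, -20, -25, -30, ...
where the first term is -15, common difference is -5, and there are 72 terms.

Sₙ = n/2 × (first + last)
Last term = a + (n-1)d = -15 + (72-1)×(-5) = -370
S_72 = 72/2 × (-15 + (-370))
S_72 = 72/2 × (-385) = -13860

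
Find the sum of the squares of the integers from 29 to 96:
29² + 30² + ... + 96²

Use ∑_{k=1}^{n} k² = n(n+1)(2n+1)/6, then subtract the first 28 terms.
∑_{k=1}^{96} k² = 96×97×193/6 = 299536
∑_{k=1}^{28} k² = 28×29×57/6 = 7714
∑_{k=29}^{96} k² = 299536 - 7714 = 291822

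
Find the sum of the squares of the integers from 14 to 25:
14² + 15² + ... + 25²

Use ∑_{k=1}^{n} k² = n(n+1)(2n+1)/6, then subtract the first 13 terms.
∑_{k=1}^{25} k² = 25×26×51/6 = 5525
∑_{k=1}^{13} k² = 13×14×27/6 = 819
∑_{k=14}^{25} k² = 5525 - 819 = 4706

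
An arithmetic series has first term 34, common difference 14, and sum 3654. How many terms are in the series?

Using S = n/2 × [2a + (n-1)d]
3654 = n/2 × [2(34) + (n-1)(14)]
3654 = n/2 × [68 + 14n - 14]
7308 = n × [54 + 14n]
14n² + (54)n - 7308 = 0
Discriminant: Δ = (54)² - 4(14)(-7308) = 2916 + 409248 = 412164
√Δ = 642
n = [-(54) + √Δ] / (2·14) = (-54 + 642) / 28 = 588 / 28 = 21
(The negative root is discarded since n must be a positive integer.)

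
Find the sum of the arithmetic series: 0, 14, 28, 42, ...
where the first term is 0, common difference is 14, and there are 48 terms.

Sₙ = n/2 × (first + last)
Last term = a + (n-1)d = 0 + (48-1)×14 = 658
S_48 = 48/2 × (0 + 658)
S_48 = 48/2 × 658 = 15792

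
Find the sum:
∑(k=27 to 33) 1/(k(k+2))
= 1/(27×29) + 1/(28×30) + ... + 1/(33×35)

Partial fractions: 1/(k(k+2)) = (1/2)[1/k - 1/(k+2)]
Telescoping leaves the first two and last two terms:
= (1/2)[1/27 + 1/28 - 1/34 - 1/35]
= 949/128520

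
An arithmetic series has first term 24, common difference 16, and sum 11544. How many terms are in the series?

Using S = n/2 × [2a + (n-1)d]
11544 = n/2 × [2(24) + (n-1)(16)]
11544 = n/2 × [48 + 16n - 16]
23088 = n × [32 + 16n]
16n² + (32)n - 23088 = 0
Discriminant: Δ = (32)² - 4(16)(-23088) = 1024 + 1477632 = 1478656
√Δ = 1216
n = [-(32) + √Δ] / (2·16) = (-32 + 1216) / 32 = 1184 / 32 = 37
(The negative root is discarded since n must be a positive integer.)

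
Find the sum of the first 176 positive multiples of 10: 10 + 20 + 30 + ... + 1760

Factor out 10: = 10(1 + 2 + ... + 176) = 10 × n(n+1)/2
= 10 × 176×177/2
= 10 × 15576
= 155760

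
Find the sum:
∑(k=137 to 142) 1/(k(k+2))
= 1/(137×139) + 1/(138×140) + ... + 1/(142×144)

Partial fractions: 1/(k(k+2)) = (1/2)[1/k - 1/(k+2)]
Telescoping leaves the first two and last two terms:
= (1/2)[1/137 + 1/138 - 1/143 - 1/144]
= 39463/129770784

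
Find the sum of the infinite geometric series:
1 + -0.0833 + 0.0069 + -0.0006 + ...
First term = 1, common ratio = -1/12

For |r| < 1, S = a / (1 - r)
S = 1 / (1 - (-1/12))
S = 1 / (13/12)
S = 12/13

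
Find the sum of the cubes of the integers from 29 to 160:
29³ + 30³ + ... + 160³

Use ∑_{k=1}^{n} k³ = [n(n+1)/2]², then subtract the first 28 terms.
∑_{k=1}^{160} k³ = [160×161/2]² = 12880² = 165894400
∑_{k=1}^{28} k³ = [28×29/2]² = 406² = 164836
∑_{k=29}^{160} k³ = 165894400 - 164836 = 165729564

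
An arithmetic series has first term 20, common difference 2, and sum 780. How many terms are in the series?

Using S = n/2 × [2a + (n-1)d]
780 = n/2 × [2(20) + (n-1)(2)]
780 = n/2 × [40 + 2n - 2]
1560 = n × [38 + 2n]
2n² + (38)n - 1560 = 0
Discriminant: Δ = (38)² - 4(2)(-1560) = 1444 + 12480 = 13924
√Δ = 118
n = [-(38) + √Δ] / (2·2) = (-38 + 118) / 4 = 80 / 4 = 20
(The negative root is discarded since n must be a positive integer.)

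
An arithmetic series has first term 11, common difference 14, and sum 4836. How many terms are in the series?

Using S = n/2 × [2a + (n-1)d]
4836 = n/2 × [2(11) + (n-1)(14)]
4836 = n/2 × [22 + 14n - 14]
9672 = n × [8 + 14n]
14n² + (8)n - 9672 = 0
Discriminant: Δ = (8)² - 4(14)(-9672) = 64 + 541632 = 541696
√Δ = 736
n = [-(8) + √Δ] / (2·14) = (-8 + 736) / 28 = 728 / 28 = 26
(The negative root is discarded since n must be a positive integer.)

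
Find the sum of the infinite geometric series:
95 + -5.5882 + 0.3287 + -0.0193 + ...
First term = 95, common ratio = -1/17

For |r| < 1, S = a / (1 - r)
S = 95 / (1 - (-1/17))
S = 95 / (18/17)
S = 1615/18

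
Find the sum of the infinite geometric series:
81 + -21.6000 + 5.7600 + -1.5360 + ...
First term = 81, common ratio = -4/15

For |r| < 1, S = a / (1 - r)
S = 81 / (1 - (-4/15))
S = 81 / (19/15)
S = 1215/19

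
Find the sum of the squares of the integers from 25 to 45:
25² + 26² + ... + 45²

Use ∑_{k=1}^{n} k² = n(n+1)(2n+1)/6, then subtract the first 24 terms.
∑_{k=1}^{45} k² = 45×46×91/6 = 31395
∑_{k=1}^{24} k² = 24×25×49/6 = 4900
∑_{k=25}^{45} k² = 31395 - 4900 = 26495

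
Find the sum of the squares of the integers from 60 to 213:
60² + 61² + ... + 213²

Use ∑_{k=1}^{n} k² = n(n+1)(2n+1)/6, then subtract the first 59 terms.
∑_{k=1}^{213} k² = 213×214×427/6 = 3243919
∑_{k=1}^{59} k² = 59×60×119/6 = 70210
∑_{k=60}^{213} k² = 3243919 - 70210 = 3173709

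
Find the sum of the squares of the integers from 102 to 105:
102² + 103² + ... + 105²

Use ∑_{k=1}^{n} k² = n(n+1)(2n+1)/6, then subtract the first 101 terms.
∑_{k=1}^{105} k² = 105×106×211/6 = 391405
∑_{k=1}^{101} k² = 101×102×203/6 = 348551
∑_{k=102}^{105} k² = 391405 - 348551 = 42854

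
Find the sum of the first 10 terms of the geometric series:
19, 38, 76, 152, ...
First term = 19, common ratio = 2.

Sₙ = a(1 - rⁿ) / (1 - r)
S_10 = 19(1 - 2^10) / (1 - 2)
S_10 = 19(1 - 1024) / (-1)
S_10 = 19437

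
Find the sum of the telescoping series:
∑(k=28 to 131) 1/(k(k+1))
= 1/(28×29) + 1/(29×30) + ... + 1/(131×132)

Partial fractions: 1/(k(k+1)) = 1/k - 1/(k+1)
The series telescopes:
= (1/28 - 1/29) + (1/29 - 1/30) + ... + (1/131 - 1/132)
= 1/28 - 1/132
= 13/462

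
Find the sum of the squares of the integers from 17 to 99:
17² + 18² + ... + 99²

Use ∑_{k=1}^{n} k² = n(n+1)(2n+1)/6, then subtract the first 16 terms.
∑_{k=1}^{99} k² = 99×100×199/6 = 328350
∑_{k=1}^{16} k² = 16×17×33/6 = 1496
∑_{k=17}^{99} k² = 328350 - 1496 = 326854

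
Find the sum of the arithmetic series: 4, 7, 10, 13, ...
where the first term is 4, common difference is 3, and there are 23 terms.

Sₙ = n/2 × (first + last)
Last term = a + (n-1)d = 4 + (23-1)×3 = 70
S_23 = 23/2 × (4 + 70)
S_23 = 23/2 × 74 = 851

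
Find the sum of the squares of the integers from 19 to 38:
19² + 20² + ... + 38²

Use ∑_{k=1}^{n} k² = n(n+1)(2n+1)/6, then subtract the first 18 terms.
∑_{k=1}^{38} k² = 38×39×77/6 = 19019
∑_{k=1}^{18} k² = 18×19×37/6 = 2109
∑_{k=19}^{38} k² = 19019 - 2109 = 16910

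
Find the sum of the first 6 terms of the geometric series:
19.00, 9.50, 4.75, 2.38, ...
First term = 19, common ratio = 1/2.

Sₙ = a(1 - rⁿ) / (1 - r)
S_6 = 19(1 - (1/2)^6) / (1 - (1/2))
S_6 = 19(1 - (1/64)) / (1/2)
S_6 = 1197/32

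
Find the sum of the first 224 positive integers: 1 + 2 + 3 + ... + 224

Formula: ∑k = n(n+1)/2
= 224×225/2
= 50400/2
= 25200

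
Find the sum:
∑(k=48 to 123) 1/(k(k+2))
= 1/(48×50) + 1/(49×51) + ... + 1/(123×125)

Partial fractions: 1/(k(k+2)) = (1/2)[1/k - 1/(k+2)]
Telescoping leaves the first two and last two terms:
= (1/2)[1/48 + 1/49 - 1/124 - 1/125]
= 229463/18228000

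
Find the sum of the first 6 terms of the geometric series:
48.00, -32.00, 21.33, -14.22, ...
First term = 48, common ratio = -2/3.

Sₙ = a(1 - rⁿ) / (1 - r)
S_6 = 48(1 - (-2/3)^6) / (1 - (-2/3))
S_6 = 48(1 - (64/729)) / (5/3)
S_6 = 2128/81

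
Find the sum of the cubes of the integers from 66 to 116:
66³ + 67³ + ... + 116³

Use ∑_{k=1}^{n} k³ = [n(n+1)/2]², then subtract the first 65 terms.
∑_{k=1}^{116} k³ = [116×117/2]² = 6786² = 46049796
∑_{k=1}^{65} k³ = [65×66/2]² = 2145² = 4601025
∑_{k=66}^{116} k³ = 46049796 - 4601025 = 41448771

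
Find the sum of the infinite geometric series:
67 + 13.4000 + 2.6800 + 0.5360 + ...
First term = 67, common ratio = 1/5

For |r| < 1, S = a / (1 - r)
S = 67 / (1 - (1/5))
S = 67 / (4/5)
S = 335/4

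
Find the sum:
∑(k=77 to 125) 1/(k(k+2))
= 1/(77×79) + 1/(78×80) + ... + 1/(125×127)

Partial fractions: 1/(k(k+2)) = (1/2)[1/k - 1/(k+2)]
Telescoping leaves the first two and last two terms:
= (1/2)[1/77 + 1/78 - 1/126 - 1/127]
= 817/163449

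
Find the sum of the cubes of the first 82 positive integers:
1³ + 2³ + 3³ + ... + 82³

Formula: ∑k³ = [n(n+1)/2]²
= [82×83/2]²
= 3403²
= 11580409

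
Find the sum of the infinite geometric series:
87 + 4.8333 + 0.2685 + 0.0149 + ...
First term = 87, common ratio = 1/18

For |r| < 1, S = a / (1 - r)
S = 87 / (1 - (1/18))
S = 87 / (17/18)
S = 1566/17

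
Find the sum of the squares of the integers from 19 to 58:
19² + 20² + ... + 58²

Use ∑_{k=1}^{n} k² = n(n+1)(2n+1)/6, then subtract the first 18 terms.
∑_{k=1}^{58} k² = 58×59×117/6 = 66729
∑_{k=1}^{18} k² = 18×19×37/6 = 2109
∑_{k=19}^{58} k² = 66729 - 2109 = 64620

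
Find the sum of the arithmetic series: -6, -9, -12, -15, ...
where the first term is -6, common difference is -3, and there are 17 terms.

Sₙ = n/2 × (first + last)
Last term = a + (n-1)d = -6 + (17-1)×(-3) = -54
S_17 = 17/2 × (-6 + (-54))
S_17 = 17/2 × (-60) = -510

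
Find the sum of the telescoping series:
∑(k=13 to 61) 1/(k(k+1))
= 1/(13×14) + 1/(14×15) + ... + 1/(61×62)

Partial fractions: 1/(k(k+1)) = 1/k - 1/(k+1)
The series telescopes:
= (1/13 - 1/14) + (1/14 - 1/15) + ... + (1/61 - 1/62)
= 1/13 - 1/62
= 49/806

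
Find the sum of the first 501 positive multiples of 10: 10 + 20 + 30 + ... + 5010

Factor out 10: = 10(1 + 2 + ... + 501) = 10 × n(n+1)/2
= 10 × 501×502/2
= 10 × 125751
= 1257510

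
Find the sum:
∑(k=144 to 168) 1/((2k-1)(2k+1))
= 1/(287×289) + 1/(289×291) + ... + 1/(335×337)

Partial fractions: 1/((2k-1)(2k+1)) = (1/2)[1/(2k-1) - 1/(2k+1)]
The series telescopes:
= (1/2)[1/287 - 1/337]
= 25/96719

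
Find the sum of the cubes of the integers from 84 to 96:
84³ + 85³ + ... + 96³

Use ∑_{k=1}^{n} k³ = [n(n+1)/2]², then subtract the first 83 terms.
∑_{k=1}^{96} k³ = [96×97/2]² = 4656² = 21678336
∑_{k=1}^{83} k³ = [83×84/2]² = 3486² = 12152196
∑_{k=84}^{96} k³ = 21678336 - 12152196 = 9526140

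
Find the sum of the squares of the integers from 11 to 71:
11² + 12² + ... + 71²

Use ∑_{k=1}^{n} k² = n(n+1)(2n+1)/6, then subtract the first 10 terms.
∑_{k=1}^{71} k² = 71×72×143/6 = 121836
∑_{k=1}^{10} k² = 10×11×21/6 = 385
∑_{k=11}^{71} k² = 121836 - 385 = 121451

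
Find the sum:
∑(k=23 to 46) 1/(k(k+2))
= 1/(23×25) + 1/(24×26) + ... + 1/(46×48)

Partial fractions: 1/(k(k+2)) = (1/2)[1/k - 1/(k+2)]
Telescoping leaves the first two and last two terms:
= (1/2)[1/23 + 1/24 - 1/47 - 1/48]
= 2233/103776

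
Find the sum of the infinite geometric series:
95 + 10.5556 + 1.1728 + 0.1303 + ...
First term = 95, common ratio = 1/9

For |r| < 1, S = a / (1 - r)
S = 95 / (1 - (1/9))
S = 95 / (8/9)
S = 855/8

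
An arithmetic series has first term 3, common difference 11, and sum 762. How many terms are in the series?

Using S = n/2 × [2a + (n-1)d]
762 = n/2 × [2(3) + (n-1)(11)]
762 = n/2 × [6 + 11n - 11]
1524 = n × [-5 + 11n]
11n² + (-5)n - 1524 = 0
Discriminant: Δ = (-5)² - 4(11)(-1524) = 25 + 67056 = 67081
√Δ = 259
n = [-(-5) + √Δ] / (2·11) = (5 + 259) / 22 = 264 / 22 = 12
(The negative root is discarded since n must be a positive integer.)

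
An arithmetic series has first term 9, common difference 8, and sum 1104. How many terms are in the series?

Using S = n/2 × [2a + (n-1)d]
1104 = n/2 × [2(9) + (n-1)(8)]
1104 = n/2 × [18 + 8n - 8]
2208 = n × [10 + 8n]
8n² + (10)n - 2208 = 0
Discriminant: Δ = (10)² - 4(8)(-2208) = 100 + 70656 = 70756
√Δ = 266
n = [-(10) + √Δ] / (2·8) = (-10 + 266) / 16 = 256 / 16 = 16
(The negative root is discarded since n must be a positive integer.)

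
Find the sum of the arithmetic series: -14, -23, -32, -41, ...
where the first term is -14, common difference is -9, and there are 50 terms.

Sₙ = n/2 × (first + last)
Last term = a + (n-1)d = -14 + (50-1)×(-9) = -455
S_50 = 50/2 × (-14 + (-455))
S_50 = 50/2 × (-469) = -11725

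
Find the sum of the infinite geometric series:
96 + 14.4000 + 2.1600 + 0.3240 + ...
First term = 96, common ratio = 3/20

For |r| < 1, S = a / (1 - r)
S = 96 / (1 - (3/20))
S = 96 / (17/20)
S = 1920/17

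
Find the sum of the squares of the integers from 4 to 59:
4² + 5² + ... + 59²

Use ∑_{k=1}^{n} k² = n(n+1)(2n+1)/6, then subtract the first 3 terms.
∑_{k=1}^{59} k² = 59×60×119/6 = 70210
∑_{k=1}^{3} k² = 3×4×7/6 = 14
∑_{k=4}^{59} k² = 70210 - 14 = 70196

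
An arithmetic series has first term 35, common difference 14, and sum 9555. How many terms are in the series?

Using S = n/2 × [2a + (n-1)d]
9555 = n/2 × [2(35) + (n-1)(14)]
9555 = n/2 × [70 + 14n - 14]
19110 = n × [56 + 14n]
14n² + (56)n - 19110 = 0
Discriminant: Δ = (56)² - 4(14)(-19110) = 3136 + 1070160 = 1073296
√Δ = 1036
n = [-(56) + √Δ] / (2·14) = (-56 + 1036) / 28 = 980 / 28 = 35
(The negative root is discarded since n must be a positive integer.)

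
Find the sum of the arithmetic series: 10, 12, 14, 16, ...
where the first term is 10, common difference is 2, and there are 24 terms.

Sₙ = n/2 × (first + last)
Last term = a + (n-1)d = 10 + (24-1)×2 = 56
S_24 = 24/2 × (10 + 56)
S_24 = 24/2 × 66 = 792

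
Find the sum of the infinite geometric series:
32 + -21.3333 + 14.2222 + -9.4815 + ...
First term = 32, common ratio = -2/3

For |r| < 1, S = a / (1 - r)
S = 32 / (1 - (-2/3))
S = 32 / (5/3)
S = 96/5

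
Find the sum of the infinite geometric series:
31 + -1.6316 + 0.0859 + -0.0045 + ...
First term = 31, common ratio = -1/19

For |r| < 1, S = a / (1 - r)
S = 31 / (1 - (-1/19))
S = 31 / (20/19)
S = 589/20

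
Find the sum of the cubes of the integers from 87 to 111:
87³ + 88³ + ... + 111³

Use ∑_{k=1}^{n} k³ = [n(n+1)/2]², then subtract the first 86 terms.
∑_{k=1}^{111} k³ = [111×112/2]² = 6216² = 38638656
∑_{k=1}^{86} k³ = [86×87/2]² = 3741² = 13995081
∑_{k=87}^{111} k³ = 38638656 - 13995081 = 24643575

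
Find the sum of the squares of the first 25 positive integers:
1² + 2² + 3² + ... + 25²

Formula: ∑k² = n(n+1)(2n+1)/6
= 25×26×51/6
= 33150/6
= 5525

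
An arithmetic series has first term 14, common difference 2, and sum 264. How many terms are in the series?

Using S = n/2 × [2a + (n-1)d]
264 = n/2 × [2(14) + (n-1)(2)]
264 = n/2 × [28 + 2n - 2]
528 = n × [26 + 2n]
2n² + (26)n - 528 = 0
Discriminant: Δ = (26)² - 4(2)(-528) = 676 + 4224 = 4900
√Δ = 70
n = [-(26) + √Δ] / (2·2) = (-26 + 70) / 4 = 44 / 4 = 11
(The negative root is discarded since n must be a positive integer.)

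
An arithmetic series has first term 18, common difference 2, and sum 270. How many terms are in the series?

Using S = n/2 × [2a + (n-1)d]
270 = n/2 × [2(18) + (n-1)(2)]
270 = n/2 × [36 + 2n - 2]
540 = n × [34 + 2n]
2n² + (34)n - 540 = 0
Discriminant: Δ = (34)² - 4(2)(-540) = 1156 + 4320 = 5476
√Δ = 74
n = [-(34) + √Δ] / (2·2) = (-34 + 74) / 4 = 40 / 4 = 10
(The negative root is discarded since n must be a positive integer.)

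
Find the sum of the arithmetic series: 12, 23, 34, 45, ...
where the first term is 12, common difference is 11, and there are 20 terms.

Sₙ = n/2 × (first + last)
Last term = a + (n-1)d = 12 + (20-1)×11 = 221
S_20 = 20/2 × (12 + 221)
S_20 = 20/2 × 233 = 2330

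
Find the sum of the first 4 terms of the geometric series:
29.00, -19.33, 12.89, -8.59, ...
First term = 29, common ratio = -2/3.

Sₙ = a(1 - rⁿ) / (1 - r)
S_4 = 29(1 - (-2/3)^4) / (1 - (-2/3))
S_4 = 29(1 - (16/81)) / (5/3)
S_4 = 377/27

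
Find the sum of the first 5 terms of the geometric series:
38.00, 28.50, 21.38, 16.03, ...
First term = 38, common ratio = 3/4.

Sₙ = a(1 - rⁿ) / (1 - r)
S_5 = 38(1 - (3/4)^5) / (1 - (3/4))
S_5 = 38(1 - (243/1024)) / (1/4)
S_5 = 14839/128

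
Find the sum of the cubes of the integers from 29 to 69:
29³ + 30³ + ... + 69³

Use ∑_{k=1}^{n} k³ = [n(n+1)/2]², then subtract the first 28 terms.
∑_{k=1}^{69} k³ = [69×70/2]² = 2415² = 5832225
∑_{k=1}^{28} k³ = [28×29/2]² = 406² = 164836
∑_{k=29}^{69} k³ = 5832225 - 164836 = 5667389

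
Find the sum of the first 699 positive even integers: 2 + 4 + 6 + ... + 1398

Sum of first n even numbers = n(n+1)
= 699×700
= 489300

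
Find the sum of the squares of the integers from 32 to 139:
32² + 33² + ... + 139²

Use ∑_{k=1}^{n} k² = n(n+1)(2n+1)/6, then subtract the first 31 terms.
∑_{k=1}^{139} k² = 139×140×279/6 = 904890
∑_{k=1}^{31} k² = 31×32×63/6 = 10416
∑_{k=32}^{139} k² = 904890 - 10416 = 894474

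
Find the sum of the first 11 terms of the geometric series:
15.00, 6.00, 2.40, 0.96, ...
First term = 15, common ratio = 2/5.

Sₙ = a(1 - rⁿ) / (1 - r)
S_11 = 15(1 - (2/5)^11) / (1 - (2/5))
S_11 = 15(1 - (2048/48828125)) / (3/5)
S_11 = 48826077/1953125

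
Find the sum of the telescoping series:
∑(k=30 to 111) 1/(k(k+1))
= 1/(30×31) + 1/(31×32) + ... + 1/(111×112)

Partial fractions: 1/(k(k+1)) = 1/k - 1/(k+1)
The series telescopes:
= (1/30 - 1/31) + (1/31 - 1/32) + ... + (1/111 - 1/112)
= 1/30 - 1/112
= 41/1680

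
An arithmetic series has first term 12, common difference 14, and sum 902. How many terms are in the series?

Using S = n/2 × [2a + (n-1)d]
902 = n/2 × [2(12) + (n-1)(14)]
902 = n/2 × [24 + 14n - 14]
1804 = n × [10 + 14n]
14n² + (10)n - 1804 = 0
Discriminant: Δ = (10)² - 4(14)(-1804) = 100 + 101024 = 101124
√Δ = 318
n = [-(10) + √Δ] / (2·14) = (-10 + 318) / 28 = 308 / 28 = 11
(The negative root is discarded since n must be a positive integer.)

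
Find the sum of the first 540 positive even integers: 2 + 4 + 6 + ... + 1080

Sum of first n even numbers = n(n+1)
= 540×541
= 292140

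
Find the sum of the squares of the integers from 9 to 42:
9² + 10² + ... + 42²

Use ∑_{k=1}^{n} k² = n(n+1)(2n+1)/6, then subtract the first 8 terms.
∑_{k=1}^{42} k² = 42×43×85/6 = 25585
∑_{k=1}^{8} k² = 8×9×17/6 = 204
∑_{k=9}^{42} k² = 25585 - 204 = 25381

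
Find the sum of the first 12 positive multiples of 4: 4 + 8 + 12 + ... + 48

Factor out 4: = 4(1 + 2 + ... + 12) = 4 × n(n+1)/2
= 4 × 12×13/2
= 4 × 78
= 312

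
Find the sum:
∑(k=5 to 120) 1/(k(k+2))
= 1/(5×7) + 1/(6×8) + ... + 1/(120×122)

Partial fractions: 1/(k(k+2)) = (1/2)[1/k - 1/(k+2)]
Telescoping leaves the first two and last two terms:
= (1/2)[1/5 + 1/6 - 1/121 - 1/122]
= 38773/221430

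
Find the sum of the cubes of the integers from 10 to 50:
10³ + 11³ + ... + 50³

Use ∑_{k=1}^{n} k³ = [n(n+1)/2]², then subtract the first 9 terms.
∑_{k=1}^{50} k³ = [50×51/2]² = 1275² = 1625625
∑_{k=1}^{9} k³ = [9×10/2]² = 45² = 2025
∑_{k=10}^{50} k³ = 1625625 - 2025 = 1623600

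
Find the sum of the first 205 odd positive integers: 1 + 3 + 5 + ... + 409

Sum of first n odd numbers = n²
= 205²
= 42025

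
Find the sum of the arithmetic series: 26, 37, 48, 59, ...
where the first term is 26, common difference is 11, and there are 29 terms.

Sₙ = n/2 × (first + last)
Last term = a + (n-1)d = 26 + (29-1)×11 = 334
S_29 = 29/2 × (26 + 334)
S_29 = 29/2 × 360 = 5220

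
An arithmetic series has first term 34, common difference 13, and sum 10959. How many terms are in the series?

Using S = n/2 × [2a + (n-1)d]
10959 = n/2 × [2(34) + (n-1)(13)]
10959 = n/2 × [68 + 13n - 13]
21918 = n × [55 + 13n]
13n² + (55)n - 21918 = 0
Discriminant: Δ = (55)² - 4(13)(-21918) = 3025 + 1139736 = 1142761
√Δ = 1069
n = [-(55) + √Δ] / (2·13) = (-55 + 1069) / 26 = 1014 / 26 = 39
(The negative root is discarded since n must be a positive integer.)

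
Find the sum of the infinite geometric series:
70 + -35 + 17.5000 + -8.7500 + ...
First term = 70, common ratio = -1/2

For |r| < 1, S = a / (1 - r)
S = 70 / (1 - (-1/2))
S = 70 / (3/2)
S = 140/3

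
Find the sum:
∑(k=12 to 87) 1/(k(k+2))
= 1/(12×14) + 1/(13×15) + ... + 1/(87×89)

Partial fractions: 1/(k(k+2)) = (1/2)[1/k - 1/(k+2)]
Telescoping leaves the first two and last two terms:
= (1/2)[1/12 + 1/13 - 1/88 - 1/89]
= 42047/610896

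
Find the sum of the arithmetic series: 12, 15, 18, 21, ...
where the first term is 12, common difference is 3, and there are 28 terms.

Sₙ = n/2 × (first + last)
Last term = a + (n-1)d = 12 + (28-1)×3 = 93
S_28 = 28/2 × (12 + 93)
S_28 = 28/2 × 105 = 1470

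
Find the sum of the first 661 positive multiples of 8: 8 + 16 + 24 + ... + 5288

Factor out 8: = 8(1 + 2 + ... + 661) = 8 × n(n+1)/2
= 8 × 661×662/2
= 8 × 218791
= 1750328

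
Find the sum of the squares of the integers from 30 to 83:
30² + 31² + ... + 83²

Use ∑_{k=1}^{n} k² = n(n+1)(2n+1)/6, then subtract the first 29 terms.
∑_{k=1}^{83} k² = 83×84×167/6 = 194054
∑_{k=1}^{29} k² = 29×30×59/6 = 8555
∑_{k=30}^{83} k² = 194054 - 8555 = 185499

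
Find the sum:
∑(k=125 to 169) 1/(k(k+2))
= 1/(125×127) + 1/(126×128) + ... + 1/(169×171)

Partial fractions: 1/(k(k+2)) = (1/2)[1/k - 1/(k+2)]
Telescoping leaves the first two and last two terms:
= (1/2)[1/125 + 1/126 - 1/170 - 1/171]
= 10699/5087250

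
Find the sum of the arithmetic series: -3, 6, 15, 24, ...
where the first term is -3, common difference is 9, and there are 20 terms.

Sₙ = n/2 × (first + last)
Last term = a + (n-1)d = -3 + (20-1)×9 = 168
S_20 = 20/2 × (-3 + 168)
S_20 = 20/2 × 165 = 1650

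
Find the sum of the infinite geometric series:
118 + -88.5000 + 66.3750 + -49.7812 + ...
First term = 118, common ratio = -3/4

For |r| < 1, S = a / (1 - r)
S = 118 / (1 - (-3/4))
S = 118 / (7/4)
S = 472/7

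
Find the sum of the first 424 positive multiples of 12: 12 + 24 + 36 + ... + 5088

Factor out 12: = 12(1 + 2 + ... + 424) = 12 × n(n+1)/2
= 12 × 424×425/2
= 12 × 90100
= 1081200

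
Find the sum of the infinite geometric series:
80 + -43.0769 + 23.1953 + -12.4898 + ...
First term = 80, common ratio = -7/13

For |r| < 1, S = a / (1 - r)
S = 80 / (1 - (-7/13))
S = 80 / (20/13)
S = 52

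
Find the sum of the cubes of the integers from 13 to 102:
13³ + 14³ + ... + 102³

Use ∑_{k=1}^{n} k³ = [n(n+1)/2]², then subtract the first 12 terms.
∑_{k=1}^{102} k³ = [102×103/2]² = 5253² = 27594009
∑_{k=1}^{12} k³ = [12×13/2]² = 78² = 6084
∑_{k=13}^{102} k³ = 27594009 - 6084 = 27587925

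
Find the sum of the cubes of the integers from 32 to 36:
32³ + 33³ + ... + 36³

Use ∑_{k=1}^{n} k³ = [n(n+1)/2]², then subtract the first 31 terms.
∑_{k=1}^{36} k³ = [36×37/2]² = 666² = 443556
∑_{k=1}^{31} k³ = [31×32/2]² = 496² = 246016
∑_{k=32}^{36} k³ = 443556 - 246016 = 197540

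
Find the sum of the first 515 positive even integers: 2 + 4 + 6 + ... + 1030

Sum of first n even numbers = n(n+1)
= 515×516
= 265740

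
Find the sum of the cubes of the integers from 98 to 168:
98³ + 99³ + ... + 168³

Use ∑_{k=1}^{n} k³ = [n(n+1)/2]², then subtract the first 97 terms.
∑_{k=1}^{168} k³ = [168×169/2]² = 14196² = 201526416
∑_{k=1}^{97} k³ = [97×98/2]² = 4753² = 22591009
∑_{k=98}^{168} k³ = 201526416 - 22591009 = 178935407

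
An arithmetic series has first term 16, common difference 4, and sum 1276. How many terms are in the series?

Using S = n/2 × [2a + (n-1)d]
1276 = n/2 × [2(16) + (n-1)(4)]
1276 = n/2 × [32 + 4n - 4]
2552 = n × [28 + 4n]
4n² + (28)n - 2552 = 0
Discriminant: Δ = (28)² - 4(4)(-2552) = 784 + 40832 = 41616
√Δ = 204
n = [-(28) + √Δ] / (2·4) = (-28 + 204) / 8 = 176 / 8 = 22
(The negative root is discarded since n must be a positive integer.)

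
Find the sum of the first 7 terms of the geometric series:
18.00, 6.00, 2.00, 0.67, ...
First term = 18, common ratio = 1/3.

Sₙ = a(1 - rⁿ) / (1 - r)
S_7 = 18(1 - (1/3)^7) / (1 - (1/3))
S_7 = 18(1 - (1/2187)) / (2/3)
S_7 = 2186/81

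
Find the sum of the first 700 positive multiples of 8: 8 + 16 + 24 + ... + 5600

Factor out 8: = 8(1 + 2 + ... + 700) = 8 × n(n+1)/2
= 8 × 700×701/2
= 8 × 245350
= 1962800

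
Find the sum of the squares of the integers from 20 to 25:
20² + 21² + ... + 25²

Use ∑_{k=1}^{n} k² = n(n+1)(2n+1)/6, then subtract the first 19 terms.
∑_{k=1}^{25} k² = 25×26×51/6 = 5525
∑_{k=1}^{19} k² = 19×20×39/6 = 2470
∑_{k=20}^{25} k² = 5525 - 2470 = 3055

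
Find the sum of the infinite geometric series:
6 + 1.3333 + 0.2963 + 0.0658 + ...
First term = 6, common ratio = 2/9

For |r| < 1, S = a / (1 - r)
S = 6 / (1 - (2/9))
S = 6 / (7/9)
S = 54/7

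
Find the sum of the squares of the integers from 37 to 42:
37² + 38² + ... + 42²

Use ∑_{k=1}^{n} k² = n(n+1)(2n+1)/6, then subtract the first 36 terms.
∑_{k=1}^{42} k² = 42×43×85/6 = 25585
∑_{k=1}^{36} k² = 36×37×73/6 = 16206
∑_{k=37}^{42} k² = 25585 - 16206 = 9379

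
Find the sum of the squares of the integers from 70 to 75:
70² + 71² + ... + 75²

Use ∑_{k=1}^{n} k² = n(n+1)(2n+1)/6, then subtract the first 69 terms.
∑_{k=1}^{75} k² = 75×76×151/6 = 143450
∑_{k=1}^{69} k² = 69×70×139/6 = 111895
∑_{k=70}^{75} k² = 143450 - 111895 = 31555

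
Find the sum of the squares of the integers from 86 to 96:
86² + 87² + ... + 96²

Use ∑_{k=1}^{n} k² = n(n+1)(2n+1)/6, then subtract the first 85 terms.
∑_{k=1}^{96} k² = 96×97×193/6 = 299536
∑_{k=1}^{85} k² = 85×86×171/6 = 208335
∑_{k=86}^{96} k² = 299536 - 208335 = 91201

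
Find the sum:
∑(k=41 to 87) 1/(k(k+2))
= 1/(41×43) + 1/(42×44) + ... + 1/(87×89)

Partial fractions: 1/(k(k+2)) = (1/2)[1/k - 1/(k+2)]
Telescoping leaves the first two and last two terms:
= (1/2)[1/41 + 1/42 - 1/88 - 1/89]
= 172631/13486704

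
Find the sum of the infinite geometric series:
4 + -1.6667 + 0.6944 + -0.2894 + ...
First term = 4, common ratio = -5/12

For |r| < 1, S = a / (1 - r)
S = 4 / (1 - (-5/12))
S = 4 / (17/12)
S = 48/17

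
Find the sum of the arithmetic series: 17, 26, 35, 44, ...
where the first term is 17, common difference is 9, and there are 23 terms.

Sₙ = n/2 × (first + last)
Last term = a + (n-1)d = 17 + (23-1)×9 = 215
S_23 = 23/2 × (17 + 215)
S_23 = 23/2 × 232 = 2668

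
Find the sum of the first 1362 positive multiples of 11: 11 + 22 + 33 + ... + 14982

Factor out 11: = 11(1 + 2 + ... + 1362) = 11 × n(n+1)/2
= 11 × 1362×1363/2
= 11 × 928203
= 10210233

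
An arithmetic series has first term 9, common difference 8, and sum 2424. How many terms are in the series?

Using S = n/2 × [2a + (n-1)d]
2424 = n/2 × [2(9) + (n-1)(8)]
2424 = n/2 × [18 + 8n - 8]
4848 = n × [10 + 8n]
8n² + (10)n - 4848 = 0
Discriminant: Δ = (10)² - 4(8)(-4848) = 100 + 155136 = 155236
√Δ = 394
n = [-(10) + √Δ] / (2·8) = (-10 + 394) / 16 = 384 / 16 = 24
(The negative root is discarded since n must be a positive integer.)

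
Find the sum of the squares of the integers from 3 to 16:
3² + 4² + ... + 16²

Use ∑_{k=1}^{n} k² = n(n+1)(2n+1)/6, then subtract the first 2 terms.
∑_{k=1}^{16} k² = 16×17×33/6 = 1496
∑_{k=1}^{2} k² = 2×3×5/6 = 5
∑_{k=3}^{16} k² = 1496 - 5 = 1491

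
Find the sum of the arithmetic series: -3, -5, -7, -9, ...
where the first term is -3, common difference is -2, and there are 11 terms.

Sₙ = n/2 × (first + last)
Last term = a + (n-1)d = -3 + (11-1)×(-2) = -23
S_11 = 11/2 × (-3 + (-23))
S_11 = 11/2 × (-26) = -143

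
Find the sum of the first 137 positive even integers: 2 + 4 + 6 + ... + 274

Sum of first n even numbers = n(n+1)
= 137×138
= 18906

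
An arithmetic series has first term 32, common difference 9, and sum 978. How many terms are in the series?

Using S = n/2 × [2a + (n-1)d]
978 = n/2 × [2(32) + (n-1)(9)]
978 = n/2 × [64 + 9n - 9]
1956 = n × [55 + 9n]
9n² + (55)n - 1956 = 0
Discriminant: Δ = (55)² - 4(9)(-1956) = 3025 + 70416 = 73441
√Δ = 271
n = [-(55) + √Δ] / (2·9) = (-55 + 271) / 18 = 216 / 18 = 12
(The negative root is discarded since n must be a positive integer.)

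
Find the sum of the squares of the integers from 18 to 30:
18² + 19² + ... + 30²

Use ∑_{k=1}^{n} k² = n(n+1)(2n+1)/6, then subtract the first 17 terms.
∑_{k=1}^{30} k² = 30×31×61/6 = 9455
∑_{k=1}^{17} k² = 17×18×35/6 = 1785
∑_{k=18}^{30} k² = 9455 - 1785 = 7670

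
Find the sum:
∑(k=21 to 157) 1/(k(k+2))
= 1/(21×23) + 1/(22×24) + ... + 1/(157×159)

Partial fractions: 1/(k(k+2)) = (1/2)[1/k - 1/(k+2)]
Telescoping leaves the first two and last two terms:
= (1/2)[1/21 + 1/22 - 1/158 - 1/159]
= 38908/967197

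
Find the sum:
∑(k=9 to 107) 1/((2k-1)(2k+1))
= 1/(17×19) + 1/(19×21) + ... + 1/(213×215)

Partial fractions: 1/((2k-1)(2k+1)) = (1/2)[1/(2k-1) - 1/(2k+1)]
The series telescopes:
= (1/2)[1/17 - 1/215]
= 99/3655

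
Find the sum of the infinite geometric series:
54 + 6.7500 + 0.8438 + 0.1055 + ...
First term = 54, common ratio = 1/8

For |r| < 1, S = a / (1 - r)
S = 54 / (1 - (1/8))
S = 54 / (7/8)
S = 432/7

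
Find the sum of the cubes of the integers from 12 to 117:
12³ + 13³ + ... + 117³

Use ∑_{k=1}^{n} k³ = [n(n+1)/2]², then subtract the first 11 terms.
∑_{k=1}^{117} k³ = [117×118/2]² = 6903² = 47651409
∑_{k=1}^{11} k³ = [11×12/2]² = 66² = 4356
∑_{k=12}^{117} k³ = 47651409 - 4356 = 47647053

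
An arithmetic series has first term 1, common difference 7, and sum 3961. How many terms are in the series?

Using S = n/2 × [2a + (n-1)d]
3961 = n/2 × [2(1) + (n-1)(7)]
3961 = n/2 × [2 + 7n - 7]
7922 = n × [-5 + 7n]
7n² + (-5)n - 7922 = 0
Discriminant: Δ = (-5)² - 4(7)(-7922) = 25 + 221816 = 221841
√Δ = 471
n = [-(-5) + √Δ] / (2·7) = (5 + 471) / 14 = 476 / 14 = 34
(The negative root is discarded since n must be a positive integer.)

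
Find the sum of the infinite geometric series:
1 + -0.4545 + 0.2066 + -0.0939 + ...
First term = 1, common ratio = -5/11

For |r| < 1, S = a / (1 - r)
S = 1 / (1 - (-5/11))
S = 1 / (16/11)
S = 11/16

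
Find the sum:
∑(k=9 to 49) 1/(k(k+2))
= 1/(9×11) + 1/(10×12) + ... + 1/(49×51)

Partial fractions: 1/(k(k+2)) = (1/2)[1/k - 1/(k+2)]
Telescoping leaves the first two and last two terms:
= (1/2)[1/9 + 1/10 - 1/50 - 1/51]
= 328/3825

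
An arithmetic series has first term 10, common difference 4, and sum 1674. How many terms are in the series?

Using S = n/2 × [2a + (n-1)d]
1674 = n/2 × [2(10) + (n-1)(4)]
1674 = n/2 × [20 + 4n - 4]
3348 = n × [16 + 4n]
4n² + (16)n - 3348 = 0
Discriminant: Δ = (16)² - 4(4)(-3348) = 256 + 53568 = 53824
√Δ = 232
n = [-(16) + √Δ] / (2·4) = (-16 + 232) / 8 = 216 / 8 = 27
(The negative root is discarded since n must be a positive integer.)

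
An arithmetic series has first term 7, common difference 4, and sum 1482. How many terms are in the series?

Using S = n/2 × [2a + (n-1)d]
1482 = n/2 × [2(7) + (n-1)(4)]
1482 = n/2 × [14 + 4n - 4]
2964 = n × [10 + 4n]
4n² + (10)n - 2964 = 0
Discriminant: Δ = (10)² - 4(4)(-2964) = 100 + 47424 = 47524
√Δ = 218
n = [-(10) + √Δ] / (2·4) = (-10 + 218) / 8 = 208 / 8 = 26
(The negative root is discarded since n must be a positive integer.)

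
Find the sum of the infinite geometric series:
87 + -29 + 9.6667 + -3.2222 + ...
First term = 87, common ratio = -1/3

For |r| < 1, S = a / (1 - r)
S = 87 / (1 - (-1/3))
S = 87 / (4/3)
S = 261/4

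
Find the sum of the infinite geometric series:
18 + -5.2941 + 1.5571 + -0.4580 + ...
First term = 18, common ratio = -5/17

For |r| < 1, S = a / (1 - r)
S = 18 / (1 - (-5/17))
S = 18 / (22/17)
S = 153/11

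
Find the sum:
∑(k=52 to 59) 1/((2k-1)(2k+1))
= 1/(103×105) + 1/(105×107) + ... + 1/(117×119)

Partial fractions: 1/((2k-1)(2k+1)) = (1/2)[1/(2k-1) - 1/(2k+1)]
The series telescopes:
= (1/2)[1/103 - 1/119]
= 8/12257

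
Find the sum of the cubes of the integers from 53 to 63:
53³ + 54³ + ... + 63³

Use ∑_{k=1}^{n} k³ = [n(n+1)/2]², then subtract the first 52 terms.
∑_{k=1}^{63} k³ = [63×64/2]² = 2016² = 4064256
∑_{k=1}^{52} k³ = [52×53/2]² = 1378² = 1898884
∑_{k=53}^{63} k³ = 4064256 - 1898884 = 2165372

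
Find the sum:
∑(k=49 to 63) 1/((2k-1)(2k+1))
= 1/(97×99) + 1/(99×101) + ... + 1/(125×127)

Partial fractions: 1/((2k-1)(2k+1)) = (1/2)[1/(2k-1) - 1/(2k+1)]
The series telescopes:
= (1/2)[1/97 - 1/127]
= 15/12319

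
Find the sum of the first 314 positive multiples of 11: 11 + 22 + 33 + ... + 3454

Factor out 11: = 11(1 + 2 + ... + 314) = 11 × n(n+1)/2
= 11 × 314×315/2
= 11 × 49455
= 544005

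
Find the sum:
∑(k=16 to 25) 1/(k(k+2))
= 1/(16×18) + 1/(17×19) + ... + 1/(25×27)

Partial fractions: 1/(k(k+2)) = (1/2)[1/k - 1/(k+2)]
Telescoping leaves the first two and last two terms:
= (1/2)[1/16 + 1/17 - 1/26 - 1/27]
= 4375/190944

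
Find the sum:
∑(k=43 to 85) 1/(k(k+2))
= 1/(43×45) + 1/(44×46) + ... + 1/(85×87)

Partial fractions: 1/(k(k+2)) = (1/2)[1/k - 1/(k+2)]
Telescoping leaves the first two and last two terms:
= (1/2)[1/43 + 1/44 - 1/86 - 1/87]
= 3763/329208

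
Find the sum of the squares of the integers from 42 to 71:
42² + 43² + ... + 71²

Use ∑_{k=1}^{n} k² = n(n+1)(2n+1)/6, then subtract the first 41 terms.
∑_{k=1}^{71} k² = 71×72×143/6 = 121836
∑_{k=1}^{41} k² = 41×42×83/6 = 23821
∑_{k=42}^{71} k² = 121836 - 23821 = 98015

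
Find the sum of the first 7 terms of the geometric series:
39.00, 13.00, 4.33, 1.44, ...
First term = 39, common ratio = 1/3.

Sₙ = a(1 - rⁿ) / (1 - r)
S_7 = 39(1 - (1/3)^7) / (1 - (1/3))
S_7 = 39(1 - (1/2187)) / (2/3)
S_7 = 14209/243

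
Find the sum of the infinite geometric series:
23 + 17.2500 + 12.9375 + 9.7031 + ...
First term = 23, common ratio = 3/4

For |r| < 1, S = a / (1 - r)
S = 23 / (1 - (3/4))
S = 23 / (1/4)
S = 92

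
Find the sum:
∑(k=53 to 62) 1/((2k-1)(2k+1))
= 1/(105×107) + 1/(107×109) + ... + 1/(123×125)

Partial fractions: 1/((2k-1)(2k+1)) = (1/2)[1/(2k-1) - 1/(2k+1)]
The series telescopes:
= (1/2)[1/105 - 1/125]
= 2/2625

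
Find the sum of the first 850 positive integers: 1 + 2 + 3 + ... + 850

Formula: ∑k = n(n+1)/2
= 850×851/2
= 723350/2
= 361675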